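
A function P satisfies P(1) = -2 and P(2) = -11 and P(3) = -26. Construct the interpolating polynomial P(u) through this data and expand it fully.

P(u) = -3u^2 + 1

L_0(u) = (u - 2)(u - 3) / [2] = (1/2)u^2 - (5/2)u + 3
L_1(u) = (u - 1)(u - 3) / [-1] = -u^2 + 4u - 3
L_2(u) = (u - 1)(u - 2) / [2] = (1/2)u^2 - (3/2)u + 1
P(u) = (-2)·L_0 + (-11)·L_1 + (-26)·L_2
  (-2)·L_0(u) = -u^2 + 5u - 6
  (-11)·L_1(u) = 11u^2 - 44u + 33
  (-26)·L_2(u) = -13u^2 + 39u - 26
Adding term by term: -3u^2 + 1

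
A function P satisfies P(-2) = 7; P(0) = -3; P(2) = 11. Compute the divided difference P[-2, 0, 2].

P[-2,0] = (-3 - 7) / (0 - (-2)) = -5
P[0,2] = (11 - (-3)) / (2 - 0) = 7
P[-2,0,2] = (7 - (-5)) / (2 - (-2)) = 3

3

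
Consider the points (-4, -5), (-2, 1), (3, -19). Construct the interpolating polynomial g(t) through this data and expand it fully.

Build the Lagrange basis polynomials:
L_0(t) = (t + 2)(t - 3) / [14] = (1/14)t^2 - (1/14)t - 3/7
L_1(t) = (t + 4)(t - 3) / [-10] = -(1/10)t^2 - (1/10)t + 6/5
L_2(t) = (t + 4)(t + 2) / [35] = (1/35)t^2 + (6/35)t + 8/35
g(t) = (-5)·L_0 + 1·L_1 + (-19)·L_2
  (-5)·L_0(t) = -(5/14)t^2 + (5/14)t + 15/7
  1·L_1(t) = -(1/10)t^2 - (1/10)t + 6/5
  (-19)·L_2(t) = -(19/35)t^2 - (114/35)t - 152/35
Adding term by term: -t^2 - 3t - 1

g(t) = -t^2 - 3t - 1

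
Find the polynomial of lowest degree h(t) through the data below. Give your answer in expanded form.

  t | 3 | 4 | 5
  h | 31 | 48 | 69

h(t) = 2t^2 + 3t + 4

Build the Lagrange basis polynomials:
L_0(t) = (t - 4)(t - 5) / [2] = (1/2)t^2 - (9/2)t + 10
L_1(t) = (t - 3)(t - 5) / [-1] = -t^2 + 8t - 15
L_2(t) = (t - 3)(t - 4) / [2] = (1/2)t^2 - (7/2)t + 6
h(t) = 31·L_0 + 48·L_1 + 69·L_2
  31·L_0(t) = (31/2)t^2 - (279/2)t + 310
  48·L_1(t) = -48t^2 + 384t - 720
  69·L_2(t) = (69/2)t^2 - (483/2)t + 414
Adding term by term: 2t^2 + 3t + 4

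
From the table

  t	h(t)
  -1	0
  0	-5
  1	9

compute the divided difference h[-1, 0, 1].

19/2

h[-1,0] = (-5 - 0) / (0 - (-1)) = -5
h[0,1] = (9 - (-5)) / (1 - 0) = 14
h[-1,0,1] = (14 - (-5)) / (1 - (-1)) = 19/2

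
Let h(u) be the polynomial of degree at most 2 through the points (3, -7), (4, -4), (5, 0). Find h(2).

L_0(2) = (-2)·(-3)/[(-1)·(-2)] = 3
L_1(2) = (-1)·(-3)/[(1)·(-1)] = -3
L_2(2) = (-1)·(-2)/[(2)·(1)] = 1
Sum: (-7)·(3) + (-4)·(-3) + 0 = -9

-9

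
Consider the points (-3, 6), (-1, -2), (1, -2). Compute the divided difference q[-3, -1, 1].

1

q[-3,-1] = (-2 - 6) / (-1 - (-3)) = -4
q[-1,1] = (-2 - (-2)) / (1 - (-1)) = 0
q[-3,-1,1] = (0 - (-4)) / (1 - (-3)) = 1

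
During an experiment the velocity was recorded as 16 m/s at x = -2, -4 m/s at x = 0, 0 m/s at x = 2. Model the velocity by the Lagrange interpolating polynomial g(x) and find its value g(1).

Evaluate each Lagrange basis at x = 1:
L_0(1) = (1)·(-1)/[(-2)·(-4)] = -1/8
L_1(1) = (3)·(-1)/[(2)·(-2)] = 3/4
L_2(1) = (3)·(1)/[(4)·(2)] = 3/8
Sum: 16·(-1/8) + (-4)·(3/4) + 0 = -5

-5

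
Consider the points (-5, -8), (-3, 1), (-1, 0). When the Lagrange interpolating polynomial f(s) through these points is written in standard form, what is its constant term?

Build the Lagrange basis polynomials:
L_0(s) = (s + 3)(s + 1) / [8] = (1/8)s^2 + (1/2)s + 3/8
L_1(s) = (s + 5)(s + 1) / [-4] = -(1/4)s^2 - (3/2)s - 5/4
L_2(s) = (s + 5)(s + 3) / [8] = (1/8)s^2 + s + 15/8
f(s) = (-8)·L_0 + 1·L_1 + 0·L_2
Only the constant term is needed; take it from each L_i and combine:
(-8)·(3/8) + 1·(-5/4) + 0·(15/8) = -17/4

-17/4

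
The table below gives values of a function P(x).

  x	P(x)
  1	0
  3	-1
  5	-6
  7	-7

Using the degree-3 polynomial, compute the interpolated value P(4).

L_0(4) = (1)·(-1)·(-3)/[(-2)·(-4)·(-6)] = -1/16
L_1(4) = (3)·(-1)·(-3)/[(2)·(-2)·(-4)] = 9/16
L_2(4) = (3)·(1)·(-3)/[(4)·(2)·(-2)] = 9/16
L_3(4) = (3)·(1)·(-1)/[(6)·(4)·(2)] = -1/16
Sum: 0 + (-1)·(9/16) + (-6)·(9/16) + (-7)·(-1/16) = -7/2

-7/2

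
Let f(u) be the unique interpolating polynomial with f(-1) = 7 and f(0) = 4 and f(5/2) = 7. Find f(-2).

62/5

L_0(-2) = (-2)·(-9/2)/[(-1)·(-7/2)] = 18/7
L_1(-2) = (-1)·(-9/2)/[(1)·(-5/2)] = -9/5
L_2(-2) = (-1)·(-2)/[(7/2)·(5/2)] = 8/35
Sum: 7·(18/7) + 4·(-9/5) + 7·(8/35) = 62/5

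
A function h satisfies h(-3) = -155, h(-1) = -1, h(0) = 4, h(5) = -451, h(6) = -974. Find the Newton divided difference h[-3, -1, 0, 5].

h[-3,-1] = (-1 - (-155)) / (-1 - (-3)) = 77
h[-1,0] = (4 - (-1)) / (0 - (-1)) = 5
h[0,5] = (-451 - 4) / (5 - 0) = -91
h[-3,-1,0] = (5 - 77) / (0 - (-3)) = -24
h[-1,0,5] = (-91 - 5) / (5 - (-1)) = -16
h[-3,-1,0,5] = (-16 - (-24)) / (5 - (-3)) = 1

1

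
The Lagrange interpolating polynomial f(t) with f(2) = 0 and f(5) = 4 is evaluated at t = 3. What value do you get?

4/3

L_0(3) = (-2)/[(-3)] = 2/3
L_1(3) = (1)/[(3)] = 1/3
Sum: 0 + 4·(1/3) = 4/3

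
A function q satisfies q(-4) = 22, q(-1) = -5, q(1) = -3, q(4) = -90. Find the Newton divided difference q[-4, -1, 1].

2

q[-4,-1] = (-5 - 22) / (-1 - (-4)) = -9
q[-1,1] = (-3 - (-5)) / (1 - (-1)) = 1
q[-4,-1,1] = (1 - (-9)) / (1 - (-4)) = 2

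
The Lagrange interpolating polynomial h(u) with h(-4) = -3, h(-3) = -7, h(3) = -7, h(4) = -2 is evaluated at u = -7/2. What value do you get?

-2291/448

L_0(-7/2) = (-1/2)·(-13/2)·(-15/2)/[(-1)·(-7)·(-8)] = 195/448
L_1(-7/2) = (1/2)·(-13/2)·(-15/2)/[(1)·(-6)·(-7)] = 65/112
L_2(-7/2) = (1/2)·(-1/2)·(-15/2)/[(7)·(6)·(-1)] = -5/112
L_3(-7/2) = (1/2)·(-1/2)·(-13/2)/[(8)·(7)·(1)] = 13/448
Sum: (-3)·(195/448) + (-7)·(65/112) + (-7)·(-5/112) + (-2)·(13/448) = -2291/448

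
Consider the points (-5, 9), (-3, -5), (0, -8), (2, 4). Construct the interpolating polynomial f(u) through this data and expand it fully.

f(u) = (1/35)u^3 + (10/7)u^2 + (106/35)u - 8

Newton's divided differences:
f[-5,-3] = (-5 - 9) / (-3 - (-5)) = -7
f[-3,0] = (-8 - (-5)) / (0 - (-3)) = -1
f[0,2] = (4 - (-8)) / (2 - 0) = 6
f[-5,-3,0] = (-1 - (-7)) / (0 - (-5)) = 6/5
f[-3,0,2] = (6 - (-1)) / (2 - (-3)) = 7/5
f[-5,-3,0,2] = (7/5 - 6/5) / (2 - (-5)) = 1/35
f(u) = 9 + (-7)·(u + 5) + (6/5)·(u + 5)(u + 3) + (1/35)·(u + 5)(u + 3)u
Expanding: f(u) = (1/35)u^3 + (10/7)u^2 + (106/35)u - 8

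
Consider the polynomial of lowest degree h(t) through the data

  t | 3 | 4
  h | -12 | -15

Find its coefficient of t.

-3

L_0(t) = (t - 4) / [-1] = -t + 4
L_1(t) = (t - 3) / [1] = t - 3
h(t) = (-12)·L_0 + (-15)·L_1
Only the coefficient of t is needed; take it from each L_i and combine:
(-12)·(-1) + (-15)·(1) = -3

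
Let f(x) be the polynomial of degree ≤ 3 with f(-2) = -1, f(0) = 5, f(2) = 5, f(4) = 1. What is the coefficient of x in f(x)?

L_0(x) = x(x - 2)(x - 4) / [-48] = -(1/48)x^3 + (1/8)x^2 - (1/6)x
L_1(x) = (x + 2)(x - 2)(x - 4) / [16] = (1/16)x^3 - (1/4)x^2 - (1/4)x + 1
L_2(x) = (x + 2)x(x - 4) / [-16] = -(1/16)x^3 + (1/8)x^2 + (1/2)x
L_3(x) = (x + 2)x(x - 2) / [48] = (1/48)x^3 - (1/12)x
f(x) = (-1)·L_0 + 5·L_1 + 5·L_2 + 1·L_3
Only the coefficient of x is needed; take it from each L_i and combine:
(-1)·(-1/6) + 5·(-1/4) + 5·(1/2) + 1·(-1/12) = 4/3

4/3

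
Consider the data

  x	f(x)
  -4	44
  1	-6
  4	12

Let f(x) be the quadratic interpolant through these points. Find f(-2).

Evaluate each Lagrange basis at x = -2:
L_0(-2) = (-3)·(-6)/[(-5)·(-8)] = 9/20
L_1(-2) = (2)·(-6)/[(5)·(-3)] = 4/5
L_2(-2) = (2)·(-3)/[(8)·(3)] = -1/4
Sum: 44·(9/20) + (-6)·(4/5) + 12·(-1/4) = 12

12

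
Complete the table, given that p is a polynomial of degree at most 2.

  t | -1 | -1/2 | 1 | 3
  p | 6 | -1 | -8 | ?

46/3

The 3 known values determine p uniquely (degree ≤ 2).
L_0(3) = (7/2)·(2)/[(-1/2)·(-2)] = 7
L_1(3) = (4)·(2)/[(1/2)·(-3/2)] = -32/3
L_2(3) = (4)·(7/2)/[(2)·(3/2)] = 14/3
Sum: 6·(7) + (-1)·(-32/3) + (-8)·(14/3) = 46/3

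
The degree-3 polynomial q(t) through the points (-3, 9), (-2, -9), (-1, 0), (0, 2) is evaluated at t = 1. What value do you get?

-37

Using Newton's divided-difference form:
q[-3,-2] = (-9 - 9) / (-2 - (-3)) = -18
q[-2,-1] = (0 - (-9)) / (-1 - (-2)) = 9
q[-1,0] = (2 - 0) / (0 - (-1)) = 2
q[-3,-2,-1] = (9 - (-18)) / (-1 - (-3)) = 27/2
q[-2,-1,0] = (2 - 9) / (0 - (-2)) = -7/2
q[-3,-2,-1,0] = (-7/2 - 27/2) / (0 - (-3)) = -17/3
q(1) = 9 + (-18)·(4) + (27/2)·(4)·(3) + (-17/3)·(4)·(3)·(2) = -37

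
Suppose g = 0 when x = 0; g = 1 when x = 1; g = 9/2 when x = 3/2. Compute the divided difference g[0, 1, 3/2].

g[0,1] = (1 - 0) / (1 - 0) = 1
g[1,3/2] = (9/2 - 1) / (3/2 - 1) = 7
g[0,1,3/2] = (7 - 1) / (3/2 - 0) = 4

4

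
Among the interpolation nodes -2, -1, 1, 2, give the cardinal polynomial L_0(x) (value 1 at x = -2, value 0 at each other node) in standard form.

L_0(x) = (x + 1)(x - 1)(x - 2) / [(-1)·(-3)·(-4)]
       = (x^3 - 2x^2 - x + 2) / (-12)

L_0(x) = -(1/12)x^3 + (1/6)x^2 + (1/12)x - 1/6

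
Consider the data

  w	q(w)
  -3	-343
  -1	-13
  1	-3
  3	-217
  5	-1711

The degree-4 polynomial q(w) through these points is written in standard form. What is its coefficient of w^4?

Build the Lagrange basis polynomials:
L_0(w) = (w + 1)(w - 1)(w - 3)(w - 5) / [384] = (1/384)w^4 - (1/48)w^3 + (7/192)w^2 + (1/48)w - 5/128
L_1(w) = (w + 3)(w - 1)(w - 3)(w - 5) / [-96] = -(1/96)w^4 + (1/16)w^3 + (1/24)w^2 - (9/16)w + 15/32
L_2(w) = (w + 3)(w + 1)(w - 3)(w - 5) / [64] = (1/64)w^4 - (1/16)w^3 - (7/32)w^2 + (9/16)w + 45/64
L_3(w) = (w + 3)(w + 1)(w - 1)(w - 5) / [-96] = -(1/96)w^4 + (1/48)w^3 + (1/6)w^2 - (1/48)w - 5/32
L_4(w) = (w + 3)(w + 1)(w - 1)(w - 3) / [384] = (1/384)w^4 - (5/192)w^2 + 3/128
q(w) = (-343)·L_0 + (-13)·L_1 + (-3)·L_2 + (-217)·L_3 + (-1711)·L_4
Only the coefficient of w^4 is needed; take it from each L_i and combine:
(-343)·(1/384) + (-13)·(-1/96) + (-3)·(1/64) + (-217)·(-1/96) + (-1711)·(1/384) = -3

-3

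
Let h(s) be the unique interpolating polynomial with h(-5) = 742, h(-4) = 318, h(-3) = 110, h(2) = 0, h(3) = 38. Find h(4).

Using Newton's divided-difference form:
h[-5,-4] = (318 - 742) / (-4 - (-5)) = -424
h[-4,-3] = (110 - 318) / (-3 - (-4)) = -208
h[-3,2] = (0 - 110) / (2 - (-3)) = -22
h[2,3] = (38 - 0) / (3 - 2) = 38
h[-5,-4,-3] = (-208 - (-424)) / (-3 - (-5)) = 108
h[-4,-3,2] = (-22 - (-208)) / (2 - (-4)) = 31
h[-3,2,3] = (38 - (-22)) / (3 - (-3)) = 10
h[-5,-4,-3,2] = (31 - 108) / (2 - (-5)) = -11
h[-4,-3,2,3] = (10 - 31) / (3 - (-4)) = -3
h[-5,-4,-3,2,3] = (-3 - (-11)) / (3 - (-5)) = 1
h(4) = 742 + (-424)·(9) + 108·(9)·(8) + (-11)·(9)·(8)·(7) + 1·(9)·(8)·(7)·(2) = 166

166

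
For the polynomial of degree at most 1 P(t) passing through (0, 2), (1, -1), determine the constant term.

L_0(t) = (t - 1) / [-1] = -t + 1
L_1(t) = t / [1] = t
P(t) = 2·L_0 + (-1)·L_1
Only the constant term is needed; take it from each L_i and combine:
2·(1) + (-1)·(0) = 2

2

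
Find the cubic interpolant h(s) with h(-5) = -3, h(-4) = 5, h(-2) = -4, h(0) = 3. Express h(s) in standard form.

Newton's divided differences:
h[-5,-4] = (5 - (-3)) / (-4 - (-5)) = 8
h[-4,-2] = (-4 - 5) / (-2 - (-4)) = -9/2
h[-2,0] = (3 - (-4)) / (0 - (-2)) = 7/2
h[-5,-4,-2] = (-9/2 - 8) / (-2 - (-5)) = -25/6
h[-4,-2,0] = (7/2 - (-9/2)) / (0 - (-4)) = 2
h[-5,-4,-2,0] = (2 - (-25/6)) / (0 - (-5)) = 37/30
h(s) = -3 + 8·(s + 5) + (-25/6)·(s + 5)(s + 4) + (37/30)·(s + 5)(s + 4)(s + 2)
Expanding: h(s) = (37/30)s^3 + (47/5)s^2 + (521/30)s + 3

h(s) = (37/30)s^3 + (47/5)s^2 + (521/30)s + 3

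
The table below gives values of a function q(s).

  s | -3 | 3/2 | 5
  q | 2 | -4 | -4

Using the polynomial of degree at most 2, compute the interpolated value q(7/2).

Evaluate each Lagrange basis at s = 7/2:
L_0(7/2) = (2)·(-3/2)/[(-9/2)·(-8)] = -1/12
L_1(7/2) = (13/2)·(-3/2)/[(9/2)·(-7/2)] = 13/21
L_2(7/2) = (13/2)·(2)/[(8)·(7/2)] = 13/28
Sum: 2·(-1/12) + (-4)·(13/21) + (-4)·(13/28) = -9/2

-9/2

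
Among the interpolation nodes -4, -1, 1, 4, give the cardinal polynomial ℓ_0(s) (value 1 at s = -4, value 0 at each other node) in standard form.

ℓ_0(s) = -(1/120)s^3 + (1/30)s^2 + (1/120)s - 1/30

ℓ_0(s) = (s + 1)(s - 1)(s - 4) / [(-3)·(-5)·(-8)]
       = (s^3 - 4s^2 - s + 4) / (-120)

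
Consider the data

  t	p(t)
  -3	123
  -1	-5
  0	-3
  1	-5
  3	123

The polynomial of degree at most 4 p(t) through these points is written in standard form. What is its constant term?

-3

Build the Lagrange basis polynomials:
L_0(t) = (t + 1)t(t - 1)(t - 3) / [144] = (1/144)t^4 - (1/48)t^3 - (1/144)t^2 + (1/48)t
L_1(t) = (t + 3)t(t - 1)(t - 3) / [-16] = -(1/16)t^4 + (1/16)t^3 + (9/16)t^2 - (9/16)t
L_2(t) = (t + 3)(t + 1)(t - 1)(t - 3) / [9] = (1/9)t^4 - (10/9)t^2 + 1
L_3(t) = (t + 3)(t + 1)t(t - 3) / [-16] = -(1/16)t^4 - (1/16)t^3 + (9/16)t^2 + (9/16)t
L_4(t) = (t + 3)(t + 1)t(t - 1) / [144] = (1/144)t^4 + (1/48)t^3 - (1/144)t^2 - (1/48)t
p(t) = 123·L_0 + (-5)·L_1 + (-3)·L_2 + (-5)·L_3 + 123·L_4
Only the constant term is needed; take it from each L_i and combine:
123·(0) + (-5)·(0) + (-3)·(1) + (-5)·(0) + 123·(0) = -3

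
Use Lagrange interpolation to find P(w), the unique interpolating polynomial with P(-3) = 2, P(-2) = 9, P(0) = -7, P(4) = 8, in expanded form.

P(w) = (167/168)w^3 - (5/168)w^2 - (337/28)w - 7

Build the Lagrange basis polynomials:
L_0(w) = (w + 2)w(w - 4) / [-21] = -(1/21)w^3 + (2/21)w^2 + (8/21)w
L_1(w) = (w + 3)w(w - 4) / [12] = (1/12)w^3 - (1/12)w^2 - w
L_2(w) = (w + 3)(w + 2)(w - 4) / [-24] = -(1/24)w^3 - (1/24)w^2 + (7/12)w + 1
L_3(w) = (w + 3)(w + 2)w / [168] = (1/168)w^3 + (5/168)w^2 + (1/28)w
P(w) = 2·L_0 + 9·L_1 + (-7)·L_2 + 8·L_3
  2·L_0(w) = -(2/21)w^3 + (4/21)w^2 + (16/21)w
  9·L_1(w) = (3/4)w^3 - (3/4)w^2 - 9w
  (-7)·L_2(w) = (7/24)w^3 + (7/24)w^2 - (49/12)w - 7
  8·L_3(w) = (1/21)w^3 + (5/21)w^2 + (2/7)w
Adding term by term: (167/168)w^3 - (5/168)w^2 - (337/28)w - 7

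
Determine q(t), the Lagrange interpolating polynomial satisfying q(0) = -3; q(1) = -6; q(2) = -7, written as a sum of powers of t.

Build the Lagrange basis polynomials:
L_0(t) = (t - 1)(t - 2) / [2] = (1/2)t^2 - (3/2)t + 1
L_1(t) = t(t - 2) / [-1] = -t^2 + 2t
L_2(t) = t(t - 1) / [2] = (1/2)t^2 - (1/2)t
q(t) = (-3)·L_0 + (-6)·L_1 + (-7)·L_2
  (-3)·L_0(t) = -(3/2)t^2 + (9/2)t - 3
  (-6)·L_1(t) = 6t^2 - 12t
  (-7)·L_2(t) = -(7/2)t^2 + (7/2)t
Adding term by term: t^2 - 4t - 3

q(t) = t^2 - 4t - 3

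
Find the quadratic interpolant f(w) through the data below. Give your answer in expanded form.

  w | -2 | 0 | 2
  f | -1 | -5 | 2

f(w) = (11/8)w^2 + (3/4)w - 5

Newton's divided differences:
f[-2,0] = (-5 - (-1)) / (0 - (-2)) = -2
f[0,2] = (2 - (-5)) / (2 - 0) = 7/2
f[-2,0,2] = (7/2 - (-2)) / (2 - (-2)) = 11/8
f(w) = -1 + (-2)·(w + 2) + (11/8)·(w + 2)w
Expanding: f(w) = (11/8)w^2 + (3/4)w - 5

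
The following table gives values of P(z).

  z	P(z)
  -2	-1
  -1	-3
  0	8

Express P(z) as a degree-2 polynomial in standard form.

P(z) = (13/2)z^2 + (35/2)z + 8

Newton's divided differences:
P[-2,-1] = (-3 - (-1)) / (-1 - (-2)) = -2
P[-1,0] = (8 - (-3)) / (0 - (-1)) = 11
P[-2,-1,0] = (11 - (-2)) / (0 - (-2)) = 13/2
P(z) = -1 + (-2)·(z + 2) + (13/2)·(z + 2)(z + 1)
Expanding: P(z) = (13/2)z^2 + (35/2)z + 8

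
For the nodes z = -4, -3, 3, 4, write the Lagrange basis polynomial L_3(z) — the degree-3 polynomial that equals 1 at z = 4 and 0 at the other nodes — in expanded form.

L_3(z) = (z + 4)(z + 3)(z - 3) / [(8)·(7)·(1)]
       = (z^3 + 4z^2 - 9z - 36) / (56)

L_3(z) = (1/56)z^3 + (1/14)z^2 - (9/56)z - 9/14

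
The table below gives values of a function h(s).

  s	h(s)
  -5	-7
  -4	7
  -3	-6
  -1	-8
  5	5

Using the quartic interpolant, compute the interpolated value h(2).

6811/48

L_0(2) = (6)·(5)·(3)·(-3)/[(-1)·(-2)·(-4)·(-10)] = -27/8
L_1(2) = (7)·(5)·(3)·(-3)/[(1)·(-1)·(-3)·(-9)] = 35/3
L_2(2) = (7)·(6)·(3)·(-3)/[(2)·(1)·(-2)·(-8)] = -189/16
L_3(2) = (7)·(6)·(5)·(-3)/[(4)·(3)·(2)·(-6)] = 35/8
L_4(2) = (7)·(6)·(5)·(3)/[(10)·(9)·(8)·(6)] = 7/48
Sum: (-7)·(-27/8) + 7·(35/3) + (-6)·(-189/16) + (-8)·(35/8) + 5·(7/48) = 6811/48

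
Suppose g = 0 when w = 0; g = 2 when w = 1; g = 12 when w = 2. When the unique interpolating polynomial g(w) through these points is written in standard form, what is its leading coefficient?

4

L_0(w) = (w - 1)(w - 2) / [2] = (1/2)w^2 - (3/2)w + 1
L_1(w) = w(w - 2) / [-1] = -w^2 + 2w
L_2(w) = w(w - 1) / [2] = (1/2)w^2 - (1/2)w
g(w) = 0·L_0 + 2·L_1 + 12·L_2
Only the coefficient of w^2 is needed; take it from each L_i and combine:
0·(1/2) + 2·(-1) + 12·(1/2) = 4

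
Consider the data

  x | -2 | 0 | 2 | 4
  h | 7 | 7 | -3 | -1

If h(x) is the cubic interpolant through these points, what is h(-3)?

-29/8

Evaluate each Lagrange basis at x = -3:
L_0(-3) = (-3)·(-5)·(-7)/[(-2)·(-4)·(-6)] = 35/16
L_1(-3) = (-1)·(-5)·(-7)/[(2)·(-2)·(-4)] = -35/16
L_2(-3) = (-1)·(-3)·(-7)/[(4)·(2)·(-2)] = 21/16
L_3(-3) = (-1)·(-3)·(-5)/[(6)·(4)·(2)] = -5/16
Sum: 7·(35/16) + 7·(-35/16) + (-3)·(21/16) + (-1)·(-5/16) = -29/8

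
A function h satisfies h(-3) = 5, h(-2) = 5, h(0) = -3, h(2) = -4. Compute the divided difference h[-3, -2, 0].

h[-3,-2] = (5 - 5) / (-2 - (-3)) = 0
h[-2,0] = (-3 - 5) / (0 - (-2)) = -4
h[-3,-2,0] = (-4 - 0) / (0 - (-3)) = -4/3

-4/3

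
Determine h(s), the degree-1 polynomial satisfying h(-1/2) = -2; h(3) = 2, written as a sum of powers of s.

h(s) = (8/7)s - 10/7

Build the Lagrange basis polynomials:
L_0(s) = (s - 3) / [-7/2] = -(2/7)s + 6/7
L_1(s) = (s + 1/2) / [7/2] = (2/7)s + 1/7
h(s) = (-2)·L_0 + 2·L_1
  (-2)·L_0(s) = (4/7)s - 12/7
  2·L_1(s) = (4/7)s + 2/7
Adding term by term: (8/7)s - 10/7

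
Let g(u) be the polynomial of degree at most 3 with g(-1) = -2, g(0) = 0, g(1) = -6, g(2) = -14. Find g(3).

-18

Using Newton's divided-difference form:
g[-1,0] = (0 - (-2)) / (0 - (-1)) = 2
g[0,1] = (-6 - 0) / (1 - 0) = -6
g[1,2] = (-14 - (-6)) / (2 - 1) = -8
g[-1,0,1] = (-6 - 2) / (1 - (-1)) = -4
g[0,1,2] = (-8 - (-6)) / (2 - 0) = -1
g[-1,0,1,2] = (-1 - (-4)) / (2 - (-1)) = 1
g(3) = -2 + 2·(4) + (-4)·(4)·(3) + 1·(4)·(3)·(2) = -18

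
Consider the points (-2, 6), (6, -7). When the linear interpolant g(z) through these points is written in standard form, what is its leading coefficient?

The leading coefficient equals the top divided difference g[-2,6].
g[-2,6] = (-7 - 6) / (6 - (-2)) = -13/8

-13/8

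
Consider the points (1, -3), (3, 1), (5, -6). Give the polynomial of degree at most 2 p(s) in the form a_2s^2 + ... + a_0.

L_0(s) = (s - 3)(s - 5) / [8] = (1/8)s^2 - s + 15/8
L_1(s) = (s - 1)(s - 5) / [-4] = -(1/4)s^2 + (3/2)s - 5/4
L_2(s) = (s - 1)(s - 3) / [8] = (1/8)s^2 - (1/2)s + 3/8
p(s) = (-3)·L_0 + 1·L_1 + (-6)·L_2
  (-3)·L_0(s) = -(3/8)s^2 + 3s - 45/8
  1·L_1(s) = -(1/4)s^2 + (3/2)s - 5/4
  (-6)·L_2(s) = -(3/4)s^2 + 3s - 9/4
Adding term by term: -(11/8)s^2 + (15/2)s - 73/8

p(s) = -(11/8)s^2 + (15/2)s - 73/8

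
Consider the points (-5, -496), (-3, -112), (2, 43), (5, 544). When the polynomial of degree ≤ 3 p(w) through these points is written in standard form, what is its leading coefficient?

L_0(w) = (w + 3)(w - 2)(w - 5) / [-140] = -(1/140)w^3 + (1/35)w^2 + (11/140)w - 3/14
L_1(w) = (w + 5)(w - 2)(w - 5) / [80] = (1/80)w^3 - (1/40)w^2 - (5/16)w + 5/8
L_2(w) = (w + 5)(w + 3)(w - 5) / [-105] = -(1/105)w^3 - (1/35)w^2 + (5/21)w + 5/7
L_3(w) = (w + 5)(w + 3)(w - 2) / [240] = (1/240)w^3 + (1/40)w^2 - (1/240)w - 1/8
p(w) = (-496)·L_0 + (-112)·L_1 + 43·L_2 + 544·L_3
Only the coefficient of w^3 is needed; take it from each L_i and combine:
(-496)·(-1/140) + (-112)·(1/80) + 43·(-1/105) + 544·(1/240) = 4

4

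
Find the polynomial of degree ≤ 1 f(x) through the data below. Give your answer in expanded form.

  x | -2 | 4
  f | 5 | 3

Build the Lagrange basis polynomials:
L_0(x) = (x - 4) / [-6] = -(1/6)x + 2/3
L_1(x) = (x + 2) / [6] = (1/6)x + 1/3
f(x) = 5·L_0 + 3·L_1
  5·L_0(x) = -(5/6)x + 10/3
  3·L_1(x) = (1/2)x + 1
Adding term by term: -(1/3)x + 13/3

f(x) = -(1/3)x + 13/3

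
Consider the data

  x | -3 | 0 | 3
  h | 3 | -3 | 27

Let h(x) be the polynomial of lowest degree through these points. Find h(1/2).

-1/2

Evaluate each Lagrange basis at x = 1/2:
L_0(1/2) = (1/2)·(-5/2)/[(-3)·(-6)] = -5/72
L_1(1/2) = (7/2)·(-5/2)/[(3)·(-3)] = 35/36
L_2(1/2) = (7/2)·(1/2)/[(6)·(3)] = 7/72
Sum: 3·(-5/72) + (-3)·(35/36) + 27·(7/72) = -1/2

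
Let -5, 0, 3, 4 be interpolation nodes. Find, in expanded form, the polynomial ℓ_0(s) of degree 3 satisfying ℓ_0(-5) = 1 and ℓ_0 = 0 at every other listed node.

ℓ_0(s) = s(s - 3)(s - 4) / [(-5)·(-8)·(-9)]
       = (s^3 - 7s^2 + 12s) / (-360)

ℓ_0(s) = -(1/360)s^3 + (7/360)s^2 - (1/30)s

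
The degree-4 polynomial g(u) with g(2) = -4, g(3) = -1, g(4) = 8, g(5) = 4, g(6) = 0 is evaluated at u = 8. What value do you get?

Using Newton's divided-difference form:
g[2,3] = (-1 - (-4)) / (3 - 2) = 3
g[3,4] = (8 - (-1)) / (4 - 3) = 9
g[4,5] = (4 - 8) / (5 - 4) = -4
g[5,6] = (0 - 4) / (6 - 5) = -4
g[2,3,4] = (9 - 3) / (4 - 2) = 3
g[3,4,5] = (-4 - 9) / (5 - 3) = -13/2
g[4,5,6] = (-4 - (-4)) / (6 - 4) = 0
g[2,3,4,5] = (-13/2 - 3) / (5 - 2) = -19/6
g[3,4,5,6] = (0 - (-13/2)) / (6 - 3) = 13/6
g[2,3,4,5,6] = (13/6 - (-19/6)) / (6 - 2) = 4/3
g(8) = -4 + 3·(6) + 3·(6)·(5) + (-19/6)·(6)·(5)·(4) + (4/3)·(6)·(5)·(4)·(3) = 204

204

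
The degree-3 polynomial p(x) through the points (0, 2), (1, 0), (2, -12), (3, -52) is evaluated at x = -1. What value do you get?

12

L_0(-1) = (-2)·(-3)·(-4)/[(-1)·(-2)·(-3)] = 4
L_1(-1) = (-1)·(-3)·(-4)/[(1)·(-1)·(-2)] = -6
L_2(-1) = (-1)·(-2)·(-4)/[(2)·(1)·(-1)] = 4
L_3(-1) = (-1)·(-2)·(-3)/[(3)·(2)·(1)] = -1
Sum: 2·(4) + 0 + (-12)·(4) + (-52)·(-1) = 12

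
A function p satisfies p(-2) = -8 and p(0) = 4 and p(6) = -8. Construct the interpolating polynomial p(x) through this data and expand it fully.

L_0(x) = x(x - 6) / [16] = (1/16)x^2 - (3/8)x
L_1(x) = (x + 2)(x - 6) / [-12] = -(1/12)x^2 + (1/3)x + 1
L_2(x) = (x + 2)x / [48] = (1/48)x^2 + (1/24)x
p(x) = (-8)·L_0 + 4·L_1 + (-8)·L_2
  (-8)·L_0(x) = -(1/2)x^2 + 3x
  4·L_1(x) = -(1/3)x^2 + (4/3)x + 4
  (-8)·L_2(x) = -(1/6)x^2 - (1/3)x
Adding term by term: -x^2 + 4x + 4

p(x) = -x^2 + 4x + 4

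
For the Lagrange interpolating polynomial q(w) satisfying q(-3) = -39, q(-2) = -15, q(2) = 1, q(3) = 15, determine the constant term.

-3

Build the Lagrange basis polynomials:
L_0(w) = (w + 2)(w - 2)(w - 3) / [-30] = -(1/30)w^3 + (1/10)w^2 + (2/15)w - 2/5
L_1(w) = (w + 3)(w - 2)(w - 3) / [20] = (1/20)w^3 - (1/10)w^2 - (9/20)w + 9/10
L_2(w) = (w + 3)(w + 2)(w - 3) / [-20] = -(1/20)w^3 - (1/10)w^2 + (9/20)w + 9/10
L_3(w) = (w + 3)(w + 2)(w - 2) / [30] = (1/30)w^3 + (1/10)w^2 - (2/15)w - 2/5
q(w) = (-39)·L_0 + (-15)·L_1 + 1·L_2 + 15·L_3
Only the constant term is needed; take it from each L_i and combine:
(-39)·(-2/5) + (-15)·(9/10) + 1·(9/10) + 15·(-2/5) = -3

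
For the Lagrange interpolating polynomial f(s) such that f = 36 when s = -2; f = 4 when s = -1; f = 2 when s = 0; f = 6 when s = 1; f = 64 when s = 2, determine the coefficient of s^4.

The leading coefficient equals the top divided difference f[-2,-1,0,1,2].
f[-2,-1] = (4 - 36) / (-1 - (-2)) = -32
f[-1,0] = (2 - 4) / (0 - (-1)) = -2
f[0,1] = (6 - 2) / (1 - 0) = 4
f[1,2] = (64 - 6) / (2 - 1) = 58
f[-2,-1,0] = (-2 - (-32)) / (0 - (-2)) = 15
f[-1,0,1] = (4 - (-2)) / (1 - (-1)) = 3
f[0,1,2] = (58 - 4) / (2 - 0) = 27
f[-2,-1,0,1] = (3 - 15) / (1 - (-2)) = -4
f[-1,0,1,2] = (27 - 3) / (2 - (-1)) = 8
f[-2,-1,0,1,2] = (8 - (-4)) / (2 - (-2)) = 3

3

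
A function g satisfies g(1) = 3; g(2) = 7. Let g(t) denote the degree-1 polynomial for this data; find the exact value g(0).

Evaluate each Lagrange basis at t = 0:
L_0(0) = (-2)/[(-1)] = 2
L_1(0) = (-1)/[(1)] = -1
Sum: 3·(2) + 7·(-1) = -1

-1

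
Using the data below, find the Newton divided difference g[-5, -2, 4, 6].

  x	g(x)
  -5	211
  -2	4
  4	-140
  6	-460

g[-5,-2] = (4 - 211) / (-2 - (-5)) = -69
g[-2,4] = (-140 - 4) / (4 - (-2)) = -24
g[4,6] = (-460 - (-140)) / (6 - 4) = -160
g[-5,-2,4] = (-24 - (-69)) / (4 - (-5)) = 5
g[-2,4,6] = (-160 - (-24)) / (6 - (-2)) = -17
g[-5,-2,4,6] = (-17 - 5) / (6 - (-5)) = -2

-2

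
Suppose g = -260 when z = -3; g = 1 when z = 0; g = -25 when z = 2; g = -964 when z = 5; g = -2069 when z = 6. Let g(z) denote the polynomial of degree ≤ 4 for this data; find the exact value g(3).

-116

L_0(3) = (3)·(1)·(-2)·(-3)/[(-3)·(-5)·(-8)·(-9)] = 1/60
L_1(3) = (6)·(1)·(-2)·(-3)/[(3)·(-2)·(-5)·(-6)] = -1/5
L_2(3) = (6)·(3)·(-2)·(-3)/[(5)·(2)·(-3)·(-4)] = 9/10
L_3(3) = (6)·(3)·(1)·(-3)/[(8)·(5)·(3)·(-1)] = 9/20
L_4(3) = (6)·(3)·(1)·(-2)/[(9)·(6)·(4)·(1)] = -1/6
Sum: (-260)·(1/60) + 1·(-1/5) + (-25)·(9/10) + (-964)·(9/20) + (-2069)·(-1/6) = -116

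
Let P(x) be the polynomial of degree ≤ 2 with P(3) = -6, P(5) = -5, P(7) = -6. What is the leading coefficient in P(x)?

-1/4

Build the Lagrange basis polynomials:
L_0(x) = (x - 5)(x - 7) / [8] = (1/8)x^2 - (3/2)x + 35/8
L_1(x) = (x - 3)(x - 7) / [-4] = -(1/4)x^2 + (5/2)x - 21/4
L_2(x) = (x - 3)(x - 5) / [8] = (1/8)x^2 - x + 15/8
P(x) = (-6)·L_0 + (-5)·L_1 + (-6)·L_2
Only the coefficient of x^2 is needed; take it from each L_i and combine:
(-6)·(1/8) + (-5)·(-1/4) + (-6)·(1/8) = -1/4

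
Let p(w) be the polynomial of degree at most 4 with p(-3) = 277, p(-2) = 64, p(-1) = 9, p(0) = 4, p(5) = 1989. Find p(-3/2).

Evaluate each Lagrange basis at w = -3/2:
L_0(-3/2) = (1/2)·(-1/2)·(-3/2)·(-13/2)/[(-1)·(-2)·(-3)·(-8)] = -13/256
L_1(-3/2) = (3/2)·(-1/2)·(-3/2)·(-13/2)/[(1)·(-1)·(-2)·(-7)] = 117/224
L_2(-3/2) = (3/2)·(1/2)·(-3/2)·(-13/2)/[(2)·(1)·(-1)·(-6)] = 39/64
L_3(-3/2) = (3/2)·(1/2)·(-1/2)·(-13/2)/[(3)·(2)·(1)·(-5)] = -13/160
L_4(-3/2) = (3/2)·(1/2)·(-1/2)·(-3/2)/[(8)·(7)·(6)·(5)] = 3/8960
Sum: 277·(-13/256) + 64·(117/224) + 9·(39/64) + 4·(-13/160) + 1989·(3/8960) = 403/16

403/16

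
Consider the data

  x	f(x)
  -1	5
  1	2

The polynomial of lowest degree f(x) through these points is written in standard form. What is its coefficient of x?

The leading coefficient equals the top divided difference f[-1,1].
f[-1,1] = (2 - 5) / (1 - (-1)) = -3/2

-3/2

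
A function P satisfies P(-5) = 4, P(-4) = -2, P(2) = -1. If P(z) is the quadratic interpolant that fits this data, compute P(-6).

247/21

Using Newton's divided-difference form:
P[-5,-4] = (-2 - 4) / (-4 - (-5)) = -6
P[-4,2] = (-1 - (-2)) / (2 - (-4)) = 1/6
P[-5,-4,2] = (1/6 - (-6)) / (2 - (-5)) = 37/42
P(-6) = 4 + (-6)·(-1) + (37/42)·(-1)·(-2) = 247/21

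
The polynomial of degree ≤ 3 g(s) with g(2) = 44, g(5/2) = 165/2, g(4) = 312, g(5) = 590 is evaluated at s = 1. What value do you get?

6

Evaluate each Lagrange basis at s = 1:
L_0(1) = (-3/2)·(-3)·(-4)/[(-1/2)·(-2)·(-3)] = 6
L_1(1) = (-1)·(-3)·(-4)/[(1/2)·(-3/2)·(-5/2)] = -32/5
L_2(1) = (-1)·(-3/2)·(-4)/[(2)·(3/2)·(-1)] = 2
L_3(1) = (-1)·(-3/2)·(-3)/[(3)·(5/2)·(1)] = -3/5
Sum: 44·(6) + 165/2·(-32/5) + 312·(2) + 590·(-3/5) = 6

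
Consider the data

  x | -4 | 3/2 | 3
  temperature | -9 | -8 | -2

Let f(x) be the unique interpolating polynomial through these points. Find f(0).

L_0(0) = (-3/2)·(-3)/[(-11/2)·(-7)] = 9/77
L_1(0) = (4)·(-3)/[(11/2)·(-3/2)] = 16/11
L_2(0) = (4)·(-3/2)/[(7)·(3/2)] = -4/7
Sum: (-9)·(9/77) + (-8)·(16/11) + (-2)·(-4/7) = -127/11

-127/11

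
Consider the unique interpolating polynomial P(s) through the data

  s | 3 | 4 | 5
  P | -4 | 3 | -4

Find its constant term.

-109

L_0(s) = (s - 4)(s - 5) / [2] = (1/2)s^2 - (9/2)s + 10
L_1(s) = (s - 3)(s - 5) / [-1] = -s^2 + 8s - 15
L_2(s) = (s - 3)(s - 4) / [2] = (1/2)s^2 - (7/2)s + 6
P(s) = (-4)·L_0 + 3·L_1 + (-4)·L_2
Only the constant term is needed; take it from each L_i and combine:
(-4)·(10) + 3·(-15) + (-4)·(6) = -109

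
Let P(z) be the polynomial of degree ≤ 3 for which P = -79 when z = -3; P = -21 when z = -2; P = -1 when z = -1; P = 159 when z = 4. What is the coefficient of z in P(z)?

Build the Lagrange basis polynomials:
L_0(z) = (z + 2)(z + 1)(z - 4) / [-14] = -(1/14)z^3 + (1/14)z^2 + (5/7)z + 4/7
L_1(z) = (z + 3)(z + 1)(z - 4) / [6] = (1/6)z^3 - (13/6)z - 2
L_2(z) = (z + 3)(z + 2)(z - 4) / [-10] = -(1/10)z^3 - (1/10)z^2 + (7/5)z + 12/5
L_3(z) = (z + 3)(z + 2)(z + 1) / [210] = (1/210)z^3 + (1/35)z^2 + (11/210)z + 1/35
P(z) = (-79)·L_0 + (-21)·L_1 + (-1)·L_2 + 159·L_3
Only the coefficient of z is needed; take it from each L_i and combine:
(-79)·(5/7) + (-21)·(-13/6) + (-1)·(7/5) + 159·(11/210) = -4

-4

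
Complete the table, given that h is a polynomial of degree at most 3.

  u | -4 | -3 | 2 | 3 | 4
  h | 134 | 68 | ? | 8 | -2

The 4 known values determine h uniquely (degree ≤ 3).
Evaluate each Lagrange basis at u = 2:
L_0(2) = (5)·(-1)·(-2)/[(-1)·(-7)·(-8)] = -5/28
L_1(2) = (6)·(-1)·(-2)/[(1)·(-6)·(-7)] = 2/7
L_2(2) = (6)·(5)·(-2)/[(7)·(6)·(-1)] = 10/7
L_3(2) = (6)·(5)·(-1)/[(8)·(7)·(1)] = -15/28
Sum: 134·(-5/28) + 68·(2/7) + 8·(10/7) + (-2)·(-15/28) = 8

8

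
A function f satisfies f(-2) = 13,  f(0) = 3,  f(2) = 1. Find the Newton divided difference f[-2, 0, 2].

1

f[-2,0] = (3 - 13) / (0 - (-2)) = -5
f[0,2] = (1 - 3) / (2 - 0) = -1
f[-2,0,2] = (-1 - (-5)) / (2 - (-2)) = 1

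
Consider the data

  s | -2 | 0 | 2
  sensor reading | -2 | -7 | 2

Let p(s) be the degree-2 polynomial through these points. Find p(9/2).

L_0(9/2) = (9/2)·(5/2)/[(-2)·(-4)] = 45/32
L_1(9/2) = (13/2)·(5/2)/[(2)·(-2)] = -65/16
L_2(9/2) = (13/2)·(9/2)/[(4)·(2)] = 117/32
Sum: (-2)·(45/32) + (-7)·(-65/16) + 2·(117/32) = 527/16

527/16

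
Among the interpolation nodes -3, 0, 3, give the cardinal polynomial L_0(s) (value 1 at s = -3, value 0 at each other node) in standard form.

L_0(s) = s(s - 3) / [(-3)·(-6)]
       = (s^2 - 3s) / (18)

L_0(s) = (1/18)s^2 - (1/6)s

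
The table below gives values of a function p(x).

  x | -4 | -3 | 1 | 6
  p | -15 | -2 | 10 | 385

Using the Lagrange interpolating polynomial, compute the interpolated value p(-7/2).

-55/8

L_0(-7/2) = (-1/2)·(-9/2)·(-19/2)/[(-1)·(-5)·(-10)] = 171/400
L_1(-7/2) = (1/2)·(-9/2)·(-19/2)/[(1)·(-4)·(-9)] = 19/32
L_2(-7/2) = (1/2)·(-1/2)·(-19/2)/[(5)·(4)·(-5)] = -19/800
L_3(-7/2) = (1/2)·(-1/2)·(-9/2)/[(10)·(9)·(5)] = 1/400
Sum: (-15)·(171/400) + (-2)·(19/32) + 10·(-19/800) + 385·(1/400) = -55/8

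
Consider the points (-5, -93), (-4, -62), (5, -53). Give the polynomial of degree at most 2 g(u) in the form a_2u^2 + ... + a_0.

g(u) = -3u^2 + 4u + 2

Build the Lagrange basis polynomials:
L_0(u) = (u + 4)(u - 5) / [10] = (1/10)u^2 - (1/10)u - 2
L_1(u) = (u + 5)(u - 5) / [-9] = -(1/9)u^2 + 25/9
L_2(u) = (u + 5)(u + 4) / [90] = (1/90)u^2 + (1/10)u + 2/9
g(u) = (-93)·L_0 + (-62)·L_1 + (-53)·L_2
  (-93)·L_0(u) = -(93/10)u^2 + (93/10)u + 186
  (-62)·L_1(u) = (62/9)u^2 - 1550/9
  (-53)·L_2(u) = -(53/90)u^2 - (53/10)u - 106/9
Adding term by term: -3u^2 + 4u + 2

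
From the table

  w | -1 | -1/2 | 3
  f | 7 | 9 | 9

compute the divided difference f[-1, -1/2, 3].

-1

f[-1,-1/2] = (9 - 7) / (-1/2 - (-1)) = 4
f[-1/2,3] = (9 - 9) / (3 - (-1/2)) = 0
f[-1,-1/2,3] = (0 - 4) / (3 - (-1)) = -1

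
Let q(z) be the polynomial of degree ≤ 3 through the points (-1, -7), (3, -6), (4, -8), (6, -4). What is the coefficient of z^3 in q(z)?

Build the Lagrange basis polynomials:
L_0(z) = (z - 3)(z - 4)(z - 6) / [-140] = -(1/140)z^3 + (13/140)z^2 - (27/70)z + 18/35
L_1(z) = (z + 1)(z - 4)(z - 6) / [12] = (1/12)z^3 - (3/4)z^2 + (7/6)z + 2
L_2(z) = (z + 1)(z - 3)(z - 6) / [-10] = -(1/10)z^3 + (4/5)z^2 - (9/10)z - 9/5
L_3(z) = (z + 1)(z - 3)(z - 4) / [42] = (1/42)z^3 - (1/7)z^2 + (5/42)z + 2/7
q(z) = (-7)·L_0 + (-6)·L_1 + (-8)·L_2 + (-4)·L_3
Only the coefficient of z^3 is needed; take it from each L_i and combine:
(-7)·(-1/140) + (-6)·(1/12) + (-8)·(-1/10) + (-4)·(1/42) = 107/420

107/420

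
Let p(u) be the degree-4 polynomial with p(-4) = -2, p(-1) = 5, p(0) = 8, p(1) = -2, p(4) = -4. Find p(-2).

-153/20

L_0(-2) = (-1)·(-2)·(-3)·(-6)/[(-3)·(-4)·(-5)·(-8)] = 3/40
L_1(-2) = (2)·(-2)·(-3)·(-6)/[(3)·(-1)·(-2)·(-5)] = 12/5
L_2(-2) = (2)·(-1)·(-3)·(-6)/[(4)·(1)·(-1)·(-4)] = -9/4
L_3(-2) = (2)·(-1)·(-2)·(-6)/[(5)·(2)·(1)·(-3)] = 4/5
L_4(-2) = (2)·(-1)·(-2)·(-3)/[(8)·(5)·(4)·(3)] = -1/40
Sum: (-2)·(3/40) + 5·(12/5) + 8·(-9/4) + (-2)·(4/5) + (-4)·(-1/40) = -153/20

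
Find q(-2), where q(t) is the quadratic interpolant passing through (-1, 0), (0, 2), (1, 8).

2

Evaluate each Lagrange basis at t = -2:
L_0(-2) = (-2)·(-3)/[(-1)·(-2)] = 3
L_1(-2) = (-1)·(-3)/[(1)·(-1)] = -3
L_2(-2) = (-1)·(-2)/[(2)·(1)] = 1
Sum: 0 + 2·(-3) + 8·(1) = 2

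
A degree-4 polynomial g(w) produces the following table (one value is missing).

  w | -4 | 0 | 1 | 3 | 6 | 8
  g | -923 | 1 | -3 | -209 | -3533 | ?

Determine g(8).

-11399

The 5 known values determine g uniquely (degree ≤ 4).
L_0(8) = (8)·(7)·(5)·(2)/[(-4)·(-5)·(-7)·(-10)] = 2/5
L_1(8) = (12)·(7)·(5)·(2)/[(4)·(-1)·(-3)·(-6)] = -35/3
L_2(8) = (12)·(8)·(5)·(2)/[(5)·(1)·(-2)·(-5)] = 96/5
L_3(8) = (12)·(8)·(7)·(2)/[(7)·(3)·(2)·(-3)] = -32/3
L_4(8) = (12)·(8)·(7)·(5)/[(10)·(6)·(5)·(3)] = 56/15
Sum: (-923)·(2/5) + 1·(-35/3) + (-3)·(96/5) + (-209)·(-32/3) + (-3533)·(56/15) = -11399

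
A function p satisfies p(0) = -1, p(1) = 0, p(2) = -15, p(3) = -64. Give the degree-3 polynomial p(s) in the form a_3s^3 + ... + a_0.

Build the Lagrange basis polynomials:
L_0(s) = (s - 1)(s - 2)(s - 3) / [-6] = -(1/6)s^3 + s^2 - (11/6)s + 1
L_1(s) = s(s - 2)(s - 3) / [2] = (1/2)s^3 - (5/2)s^2 + 3s
L_2(s) = s(s - 1)(s - 3) / [-2] = -(1/2)s^3 + 2s^2 - (3/2)s
L_3(s) = s(s - 1)(s - 2) / [6] = (1/6)s^3 - (1/2)s^2 + (1/3)s
p(s) = (-1)·L_0 + 0·L_1 + (-15)·L_2 + (-64)·L_3
  (-1)·L_0(s) = (1/6)s^3 - s^2 + (11/6)s - 1
  0·L_1(s) = 0
  (-15)·L_2(s) = (15/2)s^3 - 30s^2 + (45/2)s
  (-64)·L_3(s) = -(32/3)s^3 + 32s^2 - (64/3)s
Adding term by term: -3s^3 + s^2 + 3s - 1

p(s) = -3s^3 + s^2 + 3s - 1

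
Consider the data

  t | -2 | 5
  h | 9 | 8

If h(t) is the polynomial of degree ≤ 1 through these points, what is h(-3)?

64/7

Evaluate each Lagrange basis at t = -3:
L_0(-3) = (-8)/[(-7)] = 8/7
L_1(-3) = (-1)/[(7)] = -1/7
Sum: 9·(8/7) + 8·(-1/7) = 64/7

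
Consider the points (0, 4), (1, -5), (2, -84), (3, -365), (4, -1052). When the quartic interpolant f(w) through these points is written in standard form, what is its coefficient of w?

0

L_0(w) = (w - 1)(w - 2)(w - 3)(w - 4) / [24] = (1/24)w^4 - (5/12)w^3 + (35/24)w^2 - (25/12)w + 1
L_1(w) = w(w - 2)(w - 3)(w - 4) / [-6] = -(1/6)w^4 + (3/2)w^3 - (13/3)w^2 + 4w
L_2(w) = w(w - 1)(w - 3)(w - 4) / [4] = (1/4)w^4 - 2w^3 + (19/4)w^2 - 3w
L_3(w) = w(w - 1)(w - 2)(w - 4) / [-6] = -(1/6)w^4 + (7/6)w^3 - (7/3)w^2 + (4/3)w
L_4(w) = w(w - 1)(w - 2)(w - 3) / [24] = (1/24)w^4 - (1/4)w^3 + (11/24)w^2 - (1/4)w
f(w) = 4·L_0 + (-5)·L_1 + (-84)·L_2 + (-365)·L_3 + (-1052)·L_4
Only the coefficient of w is needed; take it from each L_i and combine:
4·(-25/12) + (-5)·(4) + (-84)·(-3) + (-365)·(4/3) + (-1052)·(-1/4) = 0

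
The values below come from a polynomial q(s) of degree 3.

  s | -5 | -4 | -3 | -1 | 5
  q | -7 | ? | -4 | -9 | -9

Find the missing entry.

The 4 known values determine q uniquely (degree ≤ 3).
L_0(-4) = (-1)·(-3)·(-9)/[(-2)·(-4)·(-10)] = 27/80
L_1(-4) = (1)·(-3)·(-9)/[(2)·(-2)·(-8)] = 27/32
L_2(-4) = (1)·(-1)·(-9)/[(4)·(2)·(-6)] = -3/16
L_3(-4) = (1)·(-1)·(-3)/[(10)·(8)·(6)] = 1/160
Sum: (-7)·(27/80) + (-4)·(27/32) + (-9)·(-3/16) + (-9)·(1/160) = -657/160

-657/160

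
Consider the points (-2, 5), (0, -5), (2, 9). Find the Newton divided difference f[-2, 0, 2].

3

f[-2,0] = (-5 - 5) / (0 - (-2)) = -5
f[0,2] = (9 - (-5)) / (2 - 0) = 7
f[-2,0,2] = (7 - (-5)) / (2 - (-2)) = 3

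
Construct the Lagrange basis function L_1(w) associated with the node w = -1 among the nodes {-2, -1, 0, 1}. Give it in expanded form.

L_1(w) = (w + 2)w(w - 1) / [(1)·(-1)·(-2)]
       = (w^3 + w^2 - 2w) / (2)

L_1(w) = (1/2)w^3 + (1/2)w^2 - w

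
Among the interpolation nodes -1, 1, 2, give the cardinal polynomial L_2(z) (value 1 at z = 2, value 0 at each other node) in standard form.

L_2(z) = (z + 1)(z - 1) / [(3)·(1)]
       = (z^2 - 1) / (3)

L_2(z) = (1/3)z^2 - 1/3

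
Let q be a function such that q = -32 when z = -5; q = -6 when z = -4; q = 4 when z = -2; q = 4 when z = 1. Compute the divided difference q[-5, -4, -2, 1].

1

q[-5,-4] = (-6 - (-32)) / (-4 - (-5)) = 26
q[-4,-2] = (4 - (-6)) / (-2 - (-4)) = 5
q[-2,1] = (4 - 4) / (1 - (-2)) = 0
q[-5,-4,-2] = (5 - 26) / (-2 - (-5)) = -7
q[-4,-2,1] = (0 - 5) / (1 - (-4)) = -1
q[-5,-4,-2,1] = (-1 - (-7)) / (1 - (-5)) = 1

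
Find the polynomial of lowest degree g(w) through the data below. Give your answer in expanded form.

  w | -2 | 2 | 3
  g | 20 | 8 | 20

Newton's divided differences:
g[-2,2] = (8 - 20) / (2 - (-2)) = -3
g[2,3] = (20 - 8) / (3 - 2) = 12
g[-2,2,3] = (12 - (-3)) / (3 - (-2)) = 3
g(w) = 20 + (-3)·(w + 2) + 3·(w + 2)(w - 2)
Expanding: g(w) = 3w^2 - 3w + 2

g(w) = 3w^2 - 3w + 2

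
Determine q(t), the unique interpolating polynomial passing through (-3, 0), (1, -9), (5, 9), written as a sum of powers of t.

L_0(t) = (t - 1)(t - 5) / [32] = (1/32)t^2 - (3/16)t + 5/32
L_1(t) = (t + 3)(t - 5) / [-16] = -(1/16)t^2 + (1/8)t + 15/16
L_2(t) = (t + 3)(t - 1) / [32] = (1/32)t^2 + (1/16)t - 3/32
q(t) = 0·L_0 + (-9)·L_1 + 9·L_2
  0·L_0(t) = 0
  (-9)·L_1(t) = (9/16)t^2 - (9/8)t - 135/16
  9·L_2(t) = (9/32)t^2 + (9/16)t - 27/32
Adding term by term: (27/32)t^2 - (9/16)t - 297/32

q(t) = (27/32)t^2 - (9/16)t - 297/32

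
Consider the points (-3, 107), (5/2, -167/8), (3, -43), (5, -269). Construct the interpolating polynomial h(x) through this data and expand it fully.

h(x) = -3x^3 + 4x^2 + 2x - 4

Build the Lagrange basis polynomials:
L_0(x) = (x - 5/2)(x - 3)(x - 5) / [-264] = -(1/264)x^3 + (7/176)x^2 - (35/264)x + 25/176
L_1(x) = (x + 3)(x - 3)(x - 5) / [55/8] = (8/55)x^3 - (8/11)x^2 - (72/55)x + 72/11
L_2(x) = (x + 3)(x - 5/2)(x - 5) / [-6] = -(1/6)x^3 + (3/4)x^2 + (5/3)x - 25/4
L_3(x) = (x + 3)(x - 5/2)(x - 3) / [40] = (1/40)x^3 - (1/16)x^2 - (9/40)x + 9/16
h(x) = 107·L_0 + (-167/8)·L_1 + (-43)·L_2 + (-269)·L_3
  107·L_0(x) = -(107/264)x^3 + (749/176)x^2 - (3745/264)x + 2675/176
  (-167/8)·L_1(x) = -(167/55)x^3 + (167/11)x^2 + (1503/55)x - 1503/11
  (-43)·L_2(x) = (43/6)x^3 - (129/4)x^2 - (215/3)x + 1075/4
  (-269)·L_3(x) = -(269/40)x^3 + (269/16)x^2 + (2421/40)x - 2421/16
Adding term by term: -3x^3 + 4x^2 + 2x - 4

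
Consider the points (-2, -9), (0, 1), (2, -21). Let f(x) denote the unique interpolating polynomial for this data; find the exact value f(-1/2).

3/2

L_0(-1/2) = (-1/2)·(-5/2)/[(-2)·(-4)] = 5/32
L_1(-1/2) = (3/2)·(-5/2)/[(2)·(-2)] = 15/16
L_2(-1/2) = (3/2)·(-1/2)/[(4)·(2)] = -3/32
Sum: (-9)·(5/32) + 1·(15/16) + (-21)·(-3/32) = 3/2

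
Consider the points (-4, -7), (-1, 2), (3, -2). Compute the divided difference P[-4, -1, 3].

-4/7

P[-4,-1] = (2 - (-7)) / (-1 - (-4)) = 3
P[-1,3] = (-2 - 2) / (3 - (-1)) = -1
P[-4,-1,3] = (-1 - 3) / (3 - (-4)) = -4/7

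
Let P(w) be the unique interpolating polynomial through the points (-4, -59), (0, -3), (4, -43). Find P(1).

-4

Evaluate each Lagrange basis at w = 1:
L_0(1) = (1)·(-3)/[(-4)·(-8)] = -3/32
L_1(1) = (5)·(-3)/[(4)·(-4)] = 15/16
L_2(1) = (5)·(1)/[(8)·(4)] = 5/32
Sum: (-59)·(-3/32) + (-3)·(15/16) + (-43)·(5/32) = -4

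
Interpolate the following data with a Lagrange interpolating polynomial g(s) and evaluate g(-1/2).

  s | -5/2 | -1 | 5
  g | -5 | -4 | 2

Evaluate each Lagrange basis at s = -1/2:
L_0(-1/2) = (1/2)·(-11/2)/[(-3/2)·(-15/2)] = -11/45
L_1(-1/2) = (2)·(-11/2)/[(3/2)·(-6)] = 11/9
L_2(-1/2) = (2)·(1/2)/[(15/2)·(6)] = 1/45
Sum: (-5)·(-11/45) + (-4)·(11/9) + 2·(1/45) = -163/45

-163/45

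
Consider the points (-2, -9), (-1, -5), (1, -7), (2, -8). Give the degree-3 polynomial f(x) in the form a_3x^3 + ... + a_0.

f(x) = (5/12)x^3 - (5/6)x^2 - (17/12)x - 31/6

Newton's divided differences:
f[-2,-1] = (-5 - (-9)) / (-1 - (-2)) = 4
f[-1,1] = (-7 - (-5)) / (1 - (-1)) = -1
f[1,2] = (-8 - (-7)) / (2 - 1) = -1
f[-2,-1,1] = (-1 - 4) / (1 - (-2)) = -5/3
f[-1,1,2] = (-1 - (-1)) / (2 - (-1)) = 0
f[-2,-1,1,2] = (0 - (-5/3)) / (2 - (-2)) = 5/12
f(x) = -9 + 4·(x + 2) + (-5/3)·(x + 2)(x + 1) + (5/12)·(x + 2)(x + 1)(x - 1)
Expanding: f(x) = (5/12)x^3 - (5/6)x^2 - (17/12)x - 31/6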